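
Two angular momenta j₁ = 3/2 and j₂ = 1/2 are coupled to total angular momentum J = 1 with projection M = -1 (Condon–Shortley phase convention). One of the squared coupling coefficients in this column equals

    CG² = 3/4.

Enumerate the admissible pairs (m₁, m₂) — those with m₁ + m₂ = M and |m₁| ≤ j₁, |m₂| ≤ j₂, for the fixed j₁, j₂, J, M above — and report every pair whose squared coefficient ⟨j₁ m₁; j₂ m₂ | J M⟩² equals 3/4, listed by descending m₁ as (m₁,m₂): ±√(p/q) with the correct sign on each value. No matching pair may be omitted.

(-3/2,1/2): −√(3/4)

Admissible pairs with m₁+m₂ = M = -1: (-3/2,1/2), (-1/2,-1/2)
  (m₁,m₂)=(-1/2,-1/2): CG² = 1/4, CG = +√(1/4)
  (m₁,m₂)=(-3/2,1/2): CG² = 3/4, CG = −√(3/4)   ← matches the target
Pairs with CG² = 3/4: (-3/2,1/2): −√(3/4)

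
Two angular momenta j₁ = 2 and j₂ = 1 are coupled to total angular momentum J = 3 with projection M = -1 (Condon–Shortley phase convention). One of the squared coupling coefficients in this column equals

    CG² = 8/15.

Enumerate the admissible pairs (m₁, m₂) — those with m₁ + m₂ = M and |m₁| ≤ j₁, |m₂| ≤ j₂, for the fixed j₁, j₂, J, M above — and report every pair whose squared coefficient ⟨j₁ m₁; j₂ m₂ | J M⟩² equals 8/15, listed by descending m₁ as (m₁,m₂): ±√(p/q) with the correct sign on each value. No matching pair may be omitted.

Admissible pairs with m₁+m₂ = M = -1: (-2,1), (-1,0), (0,-1)
  (m₁,m₂)=(0,-1): CG² = 2/5, CG = +√(2/5)
  (m₁,m₂)=(-1,0): CG² = 8/15, CG = +√(8/15)   ← matches the target
  (m₁,m₂)=(-2,1): CG² = 1/15, CG = +√(1/15)
Pairs with CG² = 8/15: (-1,0): +√(8/15)

(-1,0): +√(8/15)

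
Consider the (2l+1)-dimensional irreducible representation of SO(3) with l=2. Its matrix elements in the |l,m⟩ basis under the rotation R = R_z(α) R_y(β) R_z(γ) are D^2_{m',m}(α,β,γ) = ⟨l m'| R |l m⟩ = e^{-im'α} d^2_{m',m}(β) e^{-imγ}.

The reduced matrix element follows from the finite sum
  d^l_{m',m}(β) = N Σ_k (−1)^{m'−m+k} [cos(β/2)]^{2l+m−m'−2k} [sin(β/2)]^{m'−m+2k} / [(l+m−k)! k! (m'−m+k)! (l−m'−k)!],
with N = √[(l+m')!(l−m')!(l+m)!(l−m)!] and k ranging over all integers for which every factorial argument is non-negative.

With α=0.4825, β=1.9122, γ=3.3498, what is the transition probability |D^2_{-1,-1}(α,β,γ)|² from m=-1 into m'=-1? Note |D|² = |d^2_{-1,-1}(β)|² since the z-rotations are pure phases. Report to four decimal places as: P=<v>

P=0.3084

Split into d^2_{-1,-1}(β=1.9122) × two z-phases.
With c≡cos(β/2)=0.576710 and s≡sin(β/2)=0.816949, N=[1·6·1·6]^{1/2}=6.000000
The bounds max(0,m−m')=0 and min(l+m,l−m')=1 give 2 terms
  k=0: (−1)^0·6.0000/(6)·0.5767^4·0.8169^0 = +0.110619
  k=1: (−1)^1·6.0000/(2)·0.5767^2·0.8169^2 = -0.665927
d^2_{-1,-1}(1.9122) = +0.110619 -0.665927 = -0.555307
|D^2_{-1,-1}|² = |d^2_{-1,-1}(β)|² = (-0.555307)² = 0.308366 (the z-rotation phases have unit modulus)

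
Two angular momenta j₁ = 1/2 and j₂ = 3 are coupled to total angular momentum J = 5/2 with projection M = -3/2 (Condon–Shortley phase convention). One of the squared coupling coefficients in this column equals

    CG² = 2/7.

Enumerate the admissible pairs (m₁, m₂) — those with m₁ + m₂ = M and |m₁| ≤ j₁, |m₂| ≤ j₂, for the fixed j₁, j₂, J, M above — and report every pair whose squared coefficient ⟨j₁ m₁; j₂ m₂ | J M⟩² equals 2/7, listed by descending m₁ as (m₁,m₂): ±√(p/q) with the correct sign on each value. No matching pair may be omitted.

Admissible pairs with m₁+m₂ = M = -3/2: (-1/2,-1), (1/2,-2)
  (m₁,m₂)=(1/2,-2): CG² = 5/7, CG = +√(5/7)
  (m₁,m₂)=(-1/2,-1): CG² = 2/7, CG = −√(2/7)   ← matches the target
Pairs with CG² = 2/7: (-1/2,-1): −√(2/7)

(-1/2,-1): −√(2/7)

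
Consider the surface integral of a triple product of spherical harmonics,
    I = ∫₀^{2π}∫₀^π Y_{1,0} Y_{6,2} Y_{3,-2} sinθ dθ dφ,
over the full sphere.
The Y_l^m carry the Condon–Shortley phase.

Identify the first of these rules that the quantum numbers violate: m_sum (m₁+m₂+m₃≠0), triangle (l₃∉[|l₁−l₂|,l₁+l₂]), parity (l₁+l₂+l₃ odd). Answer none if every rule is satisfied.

triangle

Σmᵢ = 0  ✓
l₃∈[|l₁−l₂|,l₁+l₂]=[5,7] required, l₃=3 fails  ✗
Σlᵢ = 10 ⇒ even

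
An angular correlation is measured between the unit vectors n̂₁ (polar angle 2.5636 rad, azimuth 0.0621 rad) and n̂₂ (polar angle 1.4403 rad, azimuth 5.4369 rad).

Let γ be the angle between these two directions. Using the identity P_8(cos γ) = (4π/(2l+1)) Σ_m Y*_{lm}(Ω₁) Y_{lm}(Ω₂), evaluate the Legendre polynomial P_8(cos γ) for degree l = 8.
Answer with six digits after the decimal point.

-0.096093

Summing Y*_{l m}(θ₁,φ₁)·Y_{l m}(θ₂,φ₂) over m ∈ [−8, 8]; prefactor 4π/(2·8+1) = 0.739198:
  [-8]  conj(Y_{8,-8})(Ω₁) = +0.003597+0.001950i ; Y_{8,-8}(Ω₂) = +0.425407+0.225323i ; Δ = +0.001091+0.001640i
  [-7]  conj(Y_{8,-7})(Ω₁) = -0.022757-0.010567i ; Y_{8,-7}(Ω₂) = +0.236590-0.088834i ; Δ = -0.006323-0.000478i
  [-6]  conj(Y_{8,-6})(Ω₁) = +0.088787+0.034703i ; Y_{8,-6}(Ω₂) = -0.095309+0.249179i ; Δ = -0.017109+0.018816i
  [-5]  conj(Y_{8,-5})(Ω₁) = -0.237469-0.076199i ; Y_{8,-5}(Ω₂) = +0.128805+0.246831i ; Δ = -0.011779-0.068429i
  [-4]  conj(Y_{8,-4})(Ω₁) = +0.430879+0.109287i ; Y_{8,-4}(Ω₂) = -0.183512-0.045599i ; Δ = -0.074088-0.039703i
  [-3]  conj(Y_{8,-3})(Ω₁) = -0.463481-0.087359i ; Y_{8,-3}(Ω₂) = -0.234634+0.161466i ; Δ = +0.122854-0.054339i
  [-2]  conj(Y_{8,-2})(Ω₁) = +0.109316+0.013647i ; Y_{8,-2}(Ω₂) = +0.018547-0.151554i ; Δ = +0.004096-0.016314i
  [-1]  conj(Y_{8,-1})(Ω₁) = +0.376498+0.023411i ; Y_{8,-1}(Ω₂) = -0.189649-0.214273i ; Δ = -0.066386-0.085113i
  [+0]  conj(Y_{8,0})(Ω₁) = -0.244930-0.000000i ; Y_{8,0}(Ω₂) = +0.141697+0.000000i ; Δ = -0.034706-0.000000i
  [+1]  conj(Y_{8,1})(Ω₁) = -0.376498+0.023411i ; Y_{8,1}(Ω₂) = +0.189649-0.214273i ; Δ = -0.066386+0.085113i
  [+2]  conj(Y_{8,2})(Ω₁) = +0.109316-0.013647i ; Y_{8,2}(Ω₂) = +0.018547+0.151554i ; Δ = +0.004096+0.016314i
  [+3]  conj(Y_{8,3})(Ω₁) = +0.463481-0.087359i ; Y_{8,3}(Ω₂) = +0.234634+0.161466i ; Δ = +0.122854+0.054339i
  [+4]  conj(Y_{8,4})(Ω₁) = +0.430879-0.109287i ; Y_{8,4}(Ω₂) = -0.183512+0.045599i ; Δ = -0.074088+0.039703i
  [+5]  conj(Y_{8,5})(Ω₁) = +0.237469-0.076199i ; Y_{8,5}(Ω₂) = -0.128805+0.246831i ; Δ = -0.011779+0.068429i
  [+6]  conj(Y_{8,6})(Ω₁) = +0.088787-0.034703i ; Y_{8,6}(Ω₂) = -0.095309-0.249179i ; Δ = -0.017109-0.018816i
  [+7]  conj(Y_{8,7})(Ω₁) = +0.022757-0.010567i ; Y_{8,7}(Ω₂) = -0.236590-0.088834i ; Δ = -0.006323+0.000478i
  [+8]  conj(Y_{8,8})(Ω₁) = +0.003597-0.001950i ; Y_{8,8}(Ω₂) = +0.425407-0.225323i ; Δ = +0.001091-0.001640i
Total Σ_m = -0.129996+0.000000i. Multiply by 0.739198: -0.096093+0.000000i. P_8(cos γ) = -0.096093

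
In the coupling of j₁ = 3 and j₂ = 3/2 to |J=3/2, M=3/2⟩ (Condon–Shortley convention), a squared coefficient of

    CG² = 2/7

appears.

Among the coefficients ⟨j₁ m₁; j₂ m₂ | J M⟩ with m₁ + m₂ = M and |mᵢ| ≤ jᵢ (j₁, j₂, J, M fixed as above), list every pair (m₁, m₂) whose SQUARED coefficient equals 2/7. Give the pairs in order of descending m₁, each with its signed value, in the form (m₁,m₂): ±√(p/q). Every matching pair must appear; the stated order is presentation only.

Admissible pairs with m₁+m₂ = M = 3/2: (0,3/2), (1,1/2), (2,-1/2), (3,-3/2)
  (m₁,m₂)=(3,-3/2): CG² = 4/7, CG = +√(4/7)
  (m₁,m₂)=(2,-1/2): CG² = 2/7, CG = −√(2/7)   ← matches the target
  (m₁,m₂)=(1,1/2): CG² = 4/35, CG = +√(4/35)
  (m₁,m₂)=(0,3/2): CG² = 1/35, CG = −√(1/35)
Pairs with CG² = 2/7: (2,-1/2): −√(2/7)

(2,-1/2): −√(2/7)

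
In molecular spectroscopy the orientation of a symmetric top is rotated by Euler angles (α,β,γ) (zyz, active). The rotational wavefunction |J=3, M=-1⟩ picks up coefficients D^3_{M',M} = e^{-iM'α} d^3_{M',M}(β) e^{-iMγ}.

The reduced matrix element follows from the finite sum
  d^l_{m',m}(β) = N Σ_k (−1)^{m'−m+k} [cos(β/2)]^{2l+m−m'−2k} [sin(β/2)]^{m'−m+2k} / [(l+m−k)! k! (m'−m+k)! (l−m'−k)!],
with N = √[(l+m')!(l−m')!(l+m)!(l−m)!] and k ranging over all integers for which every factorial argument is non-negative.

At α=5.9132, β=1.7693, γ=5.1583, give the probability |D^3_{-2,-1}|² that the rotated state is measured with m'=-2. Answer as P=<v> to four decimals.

P=0.2452

First d^3_{-2,-1}(β=1.7693), then the phase factors e^{-i(-2)α} and e^{-i(-1)γ}:
c=cos(1.769300/2)=0.633560, s=sin(1.769300/2)=0.773693; N=√[1·120·2·24]=75.894664
The bounds max(0,m−m')=1 and min(l+m,l−m')=2 give 2 terms
  k=1: (−1)^0·75.8947/(24)·0.6336^5·0.7737^1 = +0.249752
  k=2: (−1)^1·75.8947/(12)·0.6336^3·0.7737^3 = -0.744904
d^3_{-2,-1}(1.7693) = +0.249752 -0.744904 = -0.495152
|D^3_{-2,-1}|² = |d^3_{-2,-1}(β)|² = (-0.495152)² = 0.245176 (the z-rotation phases have unit modulus)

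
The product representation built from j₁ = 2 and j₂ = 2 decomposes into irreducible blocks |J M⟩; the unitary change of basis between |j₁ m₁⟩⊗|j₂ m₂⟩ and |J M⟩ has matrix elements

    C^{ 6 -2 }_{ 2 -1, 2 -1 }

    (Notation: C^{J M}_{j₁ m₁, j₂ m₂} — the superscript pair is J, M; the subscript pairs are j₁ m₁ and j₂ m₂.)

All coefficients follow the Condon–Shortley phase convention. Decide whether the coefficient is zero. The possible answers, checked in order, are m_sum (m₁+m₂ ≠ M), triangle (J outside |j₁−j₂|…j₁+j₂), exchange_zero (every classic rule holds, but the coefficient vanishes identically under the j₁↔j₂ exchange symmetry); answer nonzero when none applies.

triangle

m-sum: m₁+m₂ = -1+(-1) = -2, M = -2  ✓
triangle: need |j₁−j₂| ≤ J ≤ j₁+j₂, i.e. J ∈ [0, 4]; J = 6 is outside ✗ ⇒ coefficient is 0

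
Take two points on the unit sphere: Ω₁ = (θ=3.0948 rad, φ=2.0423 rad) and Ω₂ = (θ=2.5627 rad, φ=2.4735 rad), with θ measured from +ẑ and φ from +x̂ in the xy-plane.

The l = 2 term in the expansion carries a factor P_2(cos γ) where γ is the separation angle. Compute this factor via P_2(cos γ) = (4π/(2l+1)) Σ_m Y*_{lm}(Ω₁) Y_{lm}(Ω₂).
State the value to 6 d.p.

0.607855

Term-by-term m-sum for l=2 (normalisation 4π/5 = 2.513274):
  m=-2: Y*=-0.000496-0.000684i  Y=+0.026877+0.112450i  product +0.000064-0.000074i
  m=-1: Y*=+0.016396-0.032158i  Y=+0.277731+0.219172i  product +0.011602-0.005338i
  m=+0: Y*=+0.628713-0.000000i  Y=+0.347578+0.000000i  product +0.218527+0.000000i
  m=+1: Y*=-0.016396-0.032158i  Y=-0.277731+0.219172i  product +0.011602+0.005338i
  m=+2: Y*=-0.000496+0.000684i  Y=+0.026877-0.112450i  product +0.000064+0.000074i
Accumulated sum +0.241858+0.000000i; after 4π/(2l+1) scaling, +0.607855+0.000000i ⇒ P_2 = 0.607855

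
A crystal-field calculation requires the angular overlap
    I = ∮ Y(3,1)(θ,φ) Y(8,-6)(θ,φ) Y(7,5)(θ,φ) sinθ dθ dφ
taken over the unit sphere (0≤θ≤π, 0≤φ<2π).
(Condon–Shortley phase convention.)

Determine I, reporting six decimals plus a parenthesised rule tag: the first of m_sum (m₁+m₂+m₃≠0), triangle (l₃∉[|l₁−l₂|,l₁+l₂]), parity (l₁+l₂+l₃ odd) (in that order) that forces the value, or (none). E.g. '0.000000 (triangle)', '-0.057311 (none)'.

0.053058 (none)

Checks pass: Σm=0; 18 even; l₃=7∈[5,11].
(2·3+1)(2·8+1)(2·7+1) = 1785
Δ: 4! 2! 12! / 19! → 1/5290740
sum: t=1:−1/7257600 t=2:+1/2073600 t=3:−1/7257600 = 1/4838400
3j²(3 8 7; 0 0 0) = Δ·Π!·Σ² = 252/20995  (sign -1)
sum: t=0:+1/348364800 t=1:−1/239500800 t=2:+1/3832012800 = -1/958003200
3j²(3 8 7; 1 -6 5) = Δ·Π!·Σ² = 8/4845  (sign -1)
combine: 4πI² = 1785·252/20995·8/4845 = 14112/398905
take √, sign +1: I = 0.05305846
No selection rule forces the value: the integral is nonzero (none).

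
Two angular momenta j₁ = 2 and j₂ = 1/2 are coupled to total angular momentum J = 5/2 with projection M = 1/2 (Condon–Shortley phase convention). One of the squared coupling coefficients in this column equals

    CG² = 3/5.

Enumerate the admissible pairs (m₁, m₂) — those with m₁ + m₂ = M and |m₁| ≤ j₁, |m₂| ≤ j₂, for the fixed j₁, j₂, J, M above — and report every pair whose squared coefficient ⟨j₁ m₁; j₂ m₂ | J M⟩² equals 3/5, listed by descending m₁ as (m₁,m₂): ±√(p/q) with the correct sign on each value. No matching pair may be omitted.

Admissible pairs with m₁+m₂ = M = 1/2: (0,1/2), (1,-1/2)
  (m₁,m₂)=(1,-1/2): CG² = 2/5, CG = +√(2/5)
  (m₁,m₂)=(0,1/2): CG² = 3/5, CG = +√(3/5)   ← matches the target
Pairs with CG² = 3/5: (0,1/2): +√(3/5)

(0,1/2): +√(3/5)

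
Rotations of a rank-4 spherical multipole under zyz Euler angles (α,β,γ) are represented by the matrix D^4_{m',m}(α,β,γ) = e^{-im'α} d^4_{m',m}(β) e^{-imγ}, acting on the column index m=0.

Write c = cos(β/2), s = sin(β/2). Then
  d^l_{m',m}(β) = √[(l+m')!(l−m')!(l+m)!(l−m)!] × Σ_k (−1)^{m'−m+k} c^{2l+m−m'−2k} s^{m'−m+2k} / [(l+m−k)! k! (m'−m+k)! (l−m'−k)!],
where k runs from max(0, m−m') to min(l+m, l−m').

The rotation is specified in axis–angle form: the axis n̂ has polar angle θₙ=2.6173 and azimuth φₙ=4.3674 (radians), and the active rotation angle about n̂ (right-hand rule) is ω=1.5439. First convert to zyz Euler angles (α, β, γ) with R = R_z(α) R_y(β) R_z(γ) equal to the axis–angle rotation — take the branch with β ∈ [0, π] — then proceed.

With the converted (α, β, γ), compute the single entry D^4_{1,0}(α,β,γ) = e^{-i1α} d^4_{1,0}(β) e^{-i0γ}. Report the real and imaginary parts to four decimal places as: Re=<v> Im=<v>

Re=0.1391 Im=0.2398

Axis–angle → zyz. n̂ = (sinθₙcosφₙ, sinθₙsinφₙ, cosθₙ) = (-0.169296, -0.471105, -0.865678), ω = 1.5439.
R = I cosω + sinω [n̂]ₓ + (1−cosω) n̂n̂ᵀ gives
  R = [+0.054784, +0.942977, -0.328320; -0.787754, +0.242864, +0.566093; +0.613549, +0.227623, +0.756138]
β = atan2(√(R₁₃²+R₂₃²), R₃₃) = 0.713405; α = atan2(R₂₃, R₁₃) mod 2π = 2.096362; γ = atan2(R₃₂, −R₃₁) mod 2π = 2.786340
Split into d^4_{1,0}(β=0.7134) × two z-phases.
c=cos(0.713405/2)=0.937053, s=sin(0.713405/2)=0.349186; N=√[120·6·24·24]=643.987578
The bounds max(0,m−m')=0 and min(l+m,l−m')=3 give 4 terms
  k=0: (−1)^1·643.9876/(144)·0.9371^7·0.3492^1 = -0.990655
  k=1: (−1)^2·643.9876/(24)·0.9371^5·0.3492^3 = +0.825389
  k=2: (−1)^3·643.9876/(24)·0.9371^3·0.3492^5 = -0.114616
  k=3: (−1)^4·643.9876/(144)·0.9371^1·0.3492^7 = +0.002653
d^4_{1,0}(0.7134) = -0.990655 +0.825389 -0.114616 +0.002653 = -0.277229
Attach z-rotation phases: D = e^{-i(1)(2.0964)}·(-0.277229)·e^{-i(0)(2.7863)} = +0.139086+0.239814i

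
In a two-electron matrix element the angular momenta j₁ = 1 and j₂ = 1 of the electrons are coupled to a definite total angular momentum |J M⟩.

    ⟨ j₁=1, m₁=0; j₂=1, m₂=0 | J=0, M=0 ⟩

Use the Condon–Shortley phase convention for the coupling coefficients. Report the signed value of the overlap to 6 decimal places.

−√(1/3) = -0.577350

triangle: 2!*0!*0!/3! = 2/6
(j±m)!: 1!*1!*1!*1!*0!*0! = 1
prefactor² = (2J+1)*Δ*N² = 1/3
  k=1: −1/(1!*1!*0!*0!*0!*0!) = -1
Σ = -1  ⇒  CG² = 1/3*(-1)² = 1/3
CG = −√(1/3) = -0.577350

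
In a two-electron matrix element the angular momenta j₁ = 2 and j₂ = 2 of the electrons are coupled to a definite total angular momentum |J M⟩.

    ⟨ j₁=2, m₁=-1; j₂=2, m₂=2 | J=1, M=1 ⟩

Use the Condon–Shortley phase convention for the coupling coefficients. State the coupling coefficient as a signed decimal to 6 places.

−√(1/5) = -0.447214

j₁+j₂−J=3  J+j₁−j₂=1  J−j₁+j₂=1  j₁+j₂+J+1=6
(j₁±m₁, j₂±m₂, J±M) = (1,3,4,0,2,0)
P² = 36/5
sum k=3..3:
  [3] −1/6 = -1/6
S = -1/6
C² = P²·S² = 1/5 ; C = -0.447214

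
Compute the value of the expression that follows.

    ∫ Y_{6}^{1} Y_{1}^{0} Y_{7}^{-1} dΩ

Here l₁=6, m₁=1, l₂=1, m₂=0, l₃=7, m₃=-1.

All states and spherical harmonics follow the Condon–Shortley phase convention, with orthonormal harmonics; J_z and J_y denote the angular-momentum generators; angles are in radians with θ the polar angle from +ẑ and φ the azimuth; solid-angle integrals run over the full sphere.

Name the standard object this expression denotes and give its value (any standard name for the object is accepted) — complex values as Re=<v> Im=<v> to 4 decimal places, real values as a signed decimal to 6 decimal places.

Gaunt coefficient, -0.242415

This is a Gaunt coefficient — the integral of a triple product of spherical harmonics over the sphere.
Checks pass: Σm=0; 14 even; l₃=7∈[5,7].
(2·6+1)(2·1+1)(2·7+1) = 585
Δ: 0! 12! 2! / 15! → 1/1365
sum: t=0:+1/518400 = 1/518400
3j²(6 1 7; 0 0 0) = Δ·Π!·Σ² = 7/195  (sign -1)
sum: t=0:+1/604800 = 1/604800
3j²(6 1 7; 1 0 -1) = Δ·Π!·Σ² = 16/455  (sign +1)
combine: 4πI² = 585·7/195·16/455 = 48/65
take √, sign -1: I = -0.24241473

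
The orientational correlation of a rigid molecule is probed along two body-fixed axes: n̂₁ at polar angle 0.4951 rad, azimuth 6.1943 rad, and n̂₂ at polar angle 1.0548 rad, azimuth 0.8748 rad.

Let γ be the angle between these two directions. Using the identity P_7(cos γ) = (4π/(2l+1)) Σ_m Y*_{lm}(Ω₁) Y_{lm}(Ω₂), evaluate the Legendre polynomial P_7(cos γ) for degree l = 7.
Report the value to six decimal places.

Expand P_7 via completeness: Σ_{m} conj(Y_{7,m}) at Ω₁ times Y_{7,m} at Ω₂ —
  term(m=-7) = 0.00046 - 0.00023j   from Y*(Ω₁)=0.00222 - 0.00159j, Y(Ω₂)=0.18595 + 0.02993j
  term(m=-6) = 0.00664 + 0.00364j   from Y*(Ω₁)=0.01631 - 0.00963j, Y(Ω₂)=0.20429 + 0.34361j
  term(m=-5) = 0.00337 + 0.03167j   from Y*(Ω₁)=0.07271 - 0.03463j, Y(Ω₂)=-0.13128 + 0.37303j
  term(m=-4) = -0.00601 + 0.00519j   from Y*(Ω₁)=0.21795 - 0.08093j, Y(Ω₂)=-0.03199 + 0.01195j
  term(m=-3) = 0.14460 + 0.03701j   from Y*(Ω₁)=0.43066 - 0.11764j, Y(Ω₂)=0.29061 + 0.16531j
  term(m=-2) = 0.03257 + 0.08743j   from Y*(Ω₁)=0.47586 - 0.08550j, Y(Ω₂)=0.03432 + 0.18989j
  term(m=-1) = 0.00864 - 0.01244j   from Y*(Ω₁)=0.05758 - 0.00513j, Y(Ω₂)=0.16807 - 0.20117j
  term(m=+0) = -0.10227 + 0.00000j   from Y*(Ω₁)=-0.44615 + 0.00000j, Y(Ω₂)=0.22923 + 0.00000j
  term(m=+1) = 0.00864 + 0.01244j   from Y*(Ω₁)=-0.05758 - 0.00513j, Y(Ω₂)=-0.16807 - 0.20117j
  term(m=+2) = 0.03257 - 0.08743j   from Y*(Ω₁)=0.47586 + 0.08550j, Y(Ω₂)=0.03432 - 0.18989j
  term(m=+3) = 0.14460 - 0.03701j   from Y*(Ω₁)=-0.43066 - 0.11764j, Y(Ω₂)=-0.29061 + 0.16531j
  term(m=+4) = -0.00601 - 0.00519j   from Y*(Ω₁)=0.21795 + 0.08093j, Y(Ω₂)=-0.03199 - 0.01195j
  term(m=+5) = 0.00337 - 0.03167j   from Y*(Ω₁)=-0.07271 - 0.03463j, Y(Ω₂)=0.13128 + 0.37303j
  term(m=+6) = 0.00664 - 0.00364j   from Y*(Ω₁)=0.01631 + 0.00963j, Y(Ω₂)=0.20429 - 0.34361j
  term(m=+7) = 0.00046 + 0.00023j   from Y*(Ω₁)=-0.00222 - 0.00159j, Y(Ω₂)=-0.18595 + 0.02993j
Accumulated sum 0.27829 + 0.00000j; after 4π/(2l+1) scaling, 0.23314 + 0.00000j ⇒ P_7 = 0.233137

0.233137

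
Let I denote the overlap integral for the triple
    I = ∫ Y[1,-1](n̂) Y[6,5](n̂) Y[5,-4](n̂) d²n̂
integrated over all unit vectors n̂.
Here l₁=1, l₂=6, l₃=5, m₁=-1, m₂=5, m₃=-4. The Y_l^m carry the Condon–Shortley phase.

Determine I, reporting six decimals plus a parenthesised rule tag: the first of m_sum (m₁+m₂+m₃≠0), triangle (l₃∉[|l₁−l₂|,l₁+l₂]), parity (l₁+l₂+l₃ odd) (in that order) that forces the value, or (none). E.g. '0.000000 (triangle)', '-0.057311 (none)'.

Checks pass: Σm=0; 12 even; l₃=5∈[5,7].
(2·1+1)(2·6+1)(2·5+1) = 429
Δ: 2! 0! 10! / 13! → 1/858
sum: t=1:−1/14400 = -1/14400
3j²(1 6 5; 0 0 0) = Δ·Π!·Σ² = 6/143  (sign +1)
sum: t=2:+1/725760 = 1/725760
3j²(1 6 5; -1 5 -4) = Δ·Π!·Σ² = 5/78  (sign -1)
combine: 4πI² = 429·6/143·5/78 = 15/13
take √, sign -1: I = -0.30301841
No selection rule forces the value: the integral is nonzero (none).

-0.303018 (none)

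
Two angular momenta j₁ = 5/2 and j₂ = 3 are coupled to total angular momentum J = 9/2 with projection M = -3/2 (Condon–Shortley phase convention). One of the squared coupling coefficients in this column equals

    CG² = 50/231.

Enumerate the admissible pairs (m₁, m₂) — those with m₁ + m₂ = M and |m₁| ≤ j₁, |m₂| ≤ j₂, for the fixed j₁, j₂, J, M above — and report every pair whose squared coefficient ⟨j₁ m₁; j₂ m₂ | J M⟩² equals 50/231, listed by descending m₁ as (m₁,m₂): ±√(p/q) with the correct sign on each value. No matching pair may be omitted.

(-5/2,1): −√(50/231)

Admissible pairs with m₁+m₂ = M = -3/2: (-5/2,1), (-3/2,0), (-1/2,-1), (1/2,-2), (3/2,-3)
  (m₁,m₂)=(3/2,-3): CG² = 8/77, CG = +√(8/77)
  (m₁,m₂)=(1/2,-2): CG² = 169/462, CG = +√(169/462)
  (m₁,m₂)=(-1/2,-1): CG² = 5/231, CG = +√(5/231)
  (m₁,m₂)=(-3/2,0): CG² = 45/154, CG = −√(45/154)
  (m₁,m₂)=(-5/2,1): CG² = 50/231, CG = −√(50/231)   ← matches the target
Pairs with CG² = 50/231: (-5/2,1): −√(50/231)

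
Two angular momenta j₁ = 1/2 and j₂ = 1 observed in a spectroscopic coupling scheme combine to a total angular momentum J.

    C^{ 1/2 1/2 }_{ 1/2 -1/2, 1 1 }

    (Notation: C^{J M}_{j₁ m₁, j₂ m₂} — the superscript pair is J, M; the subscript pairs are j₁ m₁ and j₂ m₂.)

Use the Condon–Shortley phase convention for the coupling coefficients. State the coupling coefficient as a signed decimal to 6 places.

√[2·1!0!1!/3! · 0!1!2!0!1!0!] = √(2/3)
  +(−1)^1/∏(1,0,0,1,0,0)! = -1  (running -1)
⟨..|..⟩ = √(2/3)·(-1) = -0.816497

−√(2/3) = -0.816497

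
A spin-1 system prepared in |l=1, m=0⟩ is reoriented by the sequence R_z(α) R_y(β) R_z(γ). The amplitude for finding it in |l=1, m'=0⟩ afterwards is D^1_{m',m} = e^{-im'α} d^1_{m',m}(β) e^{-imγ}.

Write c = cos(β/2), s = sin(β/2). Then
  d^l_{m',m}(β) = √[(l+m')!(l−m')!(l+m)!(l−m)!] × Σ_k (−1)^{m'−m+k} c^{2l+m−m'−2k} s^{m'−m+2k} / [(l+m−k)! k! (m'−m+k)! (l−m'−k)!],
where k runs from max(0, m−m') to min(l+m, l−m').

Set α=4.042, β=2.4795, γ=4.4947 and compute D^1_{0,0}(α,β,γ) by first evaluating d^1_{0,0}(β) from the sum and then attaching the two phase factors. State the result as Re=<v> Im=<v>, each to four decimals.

Re=-0.7887 Im=0.0000

D^1_{0,0}(4.0420,2.4795,4.4947) = e^{-i·0·4.0420}·d^1_{0,0}(2.4795)·e^{-i·0·4.4947}. Compute d first:
Half-angle: c=0.325033, s=0.945703. N=√(1·1·1·1)=1.000000
Admissible k: 0..1 (factorial args all ≥0)
  k=0: (−1)^0·1.0000/(1)·0.3250^2·0.9457^0 = +0.105646
  k=1: (−1)^1·1.0000/(1)·0.3250^0·0.9457^2 = -0.894354
d^1_{0,0}(2.4795) = +0.105646 -0.894354 = -0.788707
Phases: e^{-i·(0)·4.0420}=+1.000000+0.000000i, e^{-i·(0)·4.4947}=+1.000000+0.000000i ⇒ D=-0.788707+0.000000i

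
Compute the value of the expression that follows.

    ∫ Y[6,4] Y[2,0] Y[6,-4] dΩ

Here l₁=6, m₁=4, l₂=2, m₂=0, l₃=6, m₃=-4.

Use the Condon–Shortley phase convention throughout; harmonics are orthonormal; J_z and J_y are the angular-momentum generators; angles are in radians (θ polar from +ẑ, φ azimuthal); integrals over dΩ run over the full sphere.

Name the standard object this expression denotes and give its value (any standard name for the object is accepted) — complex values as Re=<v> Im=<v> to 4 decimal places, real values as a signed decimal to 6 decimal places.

This is a Gaunt coefficient — the integral of a triple product of spherical harmonics over the sphere.
Rules hold: Σm=0, L=14 even, 4≤6≤8.
N = 13·5·13 = 845
Δ = 2!·10!·2!/15! = 1/90090
Racah Σ t=0..2: t=0:+1/69120 t=1:−1/14400 t=2:+1/69120 = -7/172800
⇒ 3j(6 2 6; 0 0 0)² = 14/715, sgn -1
Racah Σ t=0..2: t=0:+1/322560 t=1:−1/362880 t=2:+1/14515200 = 1/2419200
⇒ 3j(6 2 6; 4 0 -4)² = 2/5005, sgn +1
4πI² = N·(3j₀)²·(3jₘ)² = 4/605
I = -1·√(0.00661157/4π) = -0.02293757

Gaunt coefficient, -0.022938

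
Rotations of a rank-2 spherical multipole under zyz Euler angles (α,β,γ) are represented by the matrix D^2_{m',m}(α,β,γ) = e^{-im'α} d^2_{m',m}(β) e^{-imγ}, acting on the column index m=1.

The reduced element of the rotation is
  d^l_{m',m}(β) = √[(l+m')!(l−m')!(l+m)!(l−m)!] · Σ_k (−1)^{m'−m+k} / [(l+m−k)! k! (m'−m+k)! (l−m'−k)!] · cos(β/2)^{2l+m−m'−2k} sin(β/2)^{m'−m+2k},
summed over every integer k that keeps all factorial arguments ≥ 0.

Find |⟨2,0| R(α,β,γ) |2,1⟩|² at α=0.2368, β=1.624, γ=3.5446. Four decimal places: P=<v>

P=0.0042

Split into d^2_{0,1}(β=1.6240) × two z-phases.
With c≡cos(β/2)=0.688048 and s≡sin(β/2)=0.725665, N=[2·2·6·1]^{1/2}=4.898979
k: max(0,(1)−(0))=1 … min(2+(1),2−(0))=2
  k=1: (−1)^0·4.8990/(2)·0.6880^3·0.7257^1 = +0.578987
  k=2: (−1)^1·4.8990/(2)·0.6880^1·0.7257^3 = -0.644025
d^2_{0,1}(1.6240) = +0.578987 -0.644025 = -0.065038
|D^2_{0,1}|² = |d^2_{0,1}(β)|² = (-0.065038)² = 0.004230 (the z-rotation phases have unit modulus)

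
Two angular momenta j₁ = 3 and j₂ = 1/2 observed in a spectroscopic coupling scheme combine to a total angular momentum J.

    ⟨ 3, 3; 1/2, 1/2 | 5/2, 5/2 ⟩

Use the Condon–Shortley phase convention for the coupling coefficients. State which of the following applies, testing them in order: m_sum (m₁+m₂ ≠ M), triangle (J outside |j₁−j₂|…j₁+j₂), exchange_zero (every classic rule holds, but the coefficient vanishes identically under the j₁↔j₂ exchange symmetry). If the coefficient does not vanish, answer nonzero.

m-sum: m₁+m₂ = 3+1/2 = 7/2, M = 5/2  ✗ ⇒ coefficient is 0

m_sum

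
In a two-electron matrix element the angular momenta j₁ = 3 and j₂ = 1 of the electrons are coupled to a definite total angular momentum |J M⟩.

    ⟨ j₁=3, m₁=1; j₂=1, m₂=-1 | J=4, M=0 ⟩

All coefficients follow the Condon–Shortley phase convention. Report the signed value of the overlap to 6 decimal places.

+0.462910

j₁+j₂−J=0  J+j₁−j₂=6  J−j₁+j₂=2  j₁+j₂+J+1=9
(j₁±m₁, j₂±m₂, J±M) = (4,2,0,2,4,4)
P² = 13824/7
sum k=0..0:
  [0] +1/96 = 1/96
S = 1/96
C² = P²·S² = 3/14 ; C = +0.462910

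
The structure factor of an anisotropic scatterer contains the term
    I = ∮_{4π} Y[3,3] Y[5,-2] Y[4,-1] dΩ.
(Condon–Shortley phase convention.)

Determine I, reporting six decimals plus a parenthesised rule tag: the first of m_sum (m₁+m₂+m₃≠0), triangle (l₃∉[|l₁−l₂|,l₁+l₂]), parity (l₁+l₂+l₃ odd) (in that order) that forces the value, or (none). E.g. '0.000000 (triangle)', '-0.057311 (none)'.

-0.179179 (none)

Checks pass: Σm=0; 12 even; l₃=4∈[2,8].
(2·3+1)(2·5+1)(2·4+1) = 693
Δ: 4! 2! 6! / 13! → 1/180180
sum: t=1:−1/576 t=2:+1/144 t=3:−1/576 = 1/288
3j²(3 5 4; 0 0 0) = Δ·Π!·Σ² = 20/1001  (sign +1)
sum: t=0:+1/1728 = 1/1728
3j²(3 5 4; 3 -2 -1) = Δ·Π!·Σ² = 25/858  (sign -1)
combine: 4πI² = 693·20/1001·25/858 = 750/1859
take √, sign -1: I = -0.17917854
No selection rule forces the value: the integral is nonzero (none).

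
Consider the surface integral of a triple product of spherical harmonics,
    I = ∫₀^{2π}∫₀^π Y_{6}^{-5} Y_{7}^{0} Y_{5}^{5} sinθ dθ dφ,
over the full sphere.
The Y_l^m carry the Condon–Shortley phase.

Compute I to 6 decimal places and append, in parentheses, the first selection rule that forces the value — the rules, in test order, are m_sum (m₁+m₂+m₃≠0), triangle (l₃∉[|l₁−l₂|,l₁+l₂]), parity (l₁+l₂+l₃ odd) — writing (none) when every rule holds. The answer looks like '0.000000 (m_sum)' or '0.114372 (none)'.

0.065670 (none)

m-sum 0 ✓  L=18 even ✓  1≤5≤13 ✓
Π(2lᵢ+1) = 13×15×11 = 2145
triangle coeff Δ(6,7,5) = 1/174594420
Σ_t [2,6]: t=2:+1/4147200 t=3:−1/207360 t=4:+1/82944 t=5:−1/207360 t=6:+1/4147200 = 1/345600
(3j)²=420/46189 [(6 7 5; 0 0 0)], sign=-1
Σ_t [7,7]: t=7:−1/87091200 = -1/87091200
(3j)²=35/12597 [(6 7 5; -5 0 5)], sign=-1
⇒ 4πI² = 73500/1356277
I = (+1)√(73500/1356277/(4π)) = 0.06566963
No selection rule forces the value: the integral is nonzero (none).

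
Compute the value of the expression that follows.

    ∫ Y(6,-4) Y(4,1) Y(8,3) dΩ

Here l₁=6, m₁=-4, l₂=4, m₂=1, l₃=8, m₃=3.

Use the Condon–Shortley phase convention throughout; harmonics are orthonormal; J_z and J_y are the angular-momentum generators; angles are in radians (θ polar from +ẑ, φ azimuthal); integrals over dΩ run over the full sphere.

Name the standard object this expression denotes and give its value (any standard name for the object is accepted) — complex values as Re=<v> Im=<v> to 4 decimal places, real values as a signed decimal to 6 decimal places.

Gaunt coefficient, +0.158035

This is a Gaunt coefficient — the integral of a triple product of spherical harmonics over the sphere.
Checks pass: Σm=0; 18 even; l₃=8∈[2,10].
(2·6+1)(2·4+1)(2·8+1) = 1989
Δ: 2! 10! 6! / 19! → 1/23279256
sum: t=0:+1/1658880 t=1:−1/518400 t=2:+1/1658880 = -1/1382400
3j²(6 4 8; 0 0 0) = Δ·Π!·Σ² = 504/46189  (sign -1)
sum: t=0:+1/870912000 t=1:−1/17418240 t=2:+1/5806080 = 101/870912000
3j²(6 4 8; -4 1 3) = Δ·Π!·Σ² = 10201/705432  (sign -1)
combine: 4πI² = 1989·504/46189·10201/705432 = 275427/877591
take √, sign +1: I = 0.15803462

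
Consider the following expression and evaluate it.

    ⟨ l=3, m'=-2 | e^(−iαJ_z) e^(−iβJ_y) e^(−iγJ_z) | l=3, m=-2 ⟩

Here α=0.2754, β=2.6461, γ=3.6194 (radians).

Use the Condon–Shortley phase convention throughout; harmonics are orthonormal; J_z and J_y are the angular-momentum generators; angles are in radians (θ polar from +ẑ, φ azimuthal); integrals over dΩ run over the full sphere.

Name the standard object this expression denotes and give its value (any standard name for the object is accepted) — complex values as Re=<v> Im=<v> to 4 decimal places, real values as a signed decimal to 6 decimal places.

Wigner D-matrix element, Re=-0.0011 Im=-0.0167

This is a Wigner D-matrix element — the rotation-matrix element ⟨l m'| R(α,β,γ) |l m⟩ in the angular-momentum basis.
First d^3_{-2,-2}(β=2.6461), then the phase factors e^{-i(-2)α} and e^{-i(-2)γ}:
c=cos(2.646100/2)=0.245220, s=sin(2.646100/2)=0.969468; N=√[1·120·1·120]=120.000000
k∈{0,1} keeps every argument non-negative
  k=0: (−1)^0·120.0000/(120)·0.2452^6·0.9695^0 = +0.000217
  k=1: (−1)^1·120.0000/(24)·0.2452^4·0.9695^2 = -0.016993
d^3_{-2,-2}(2.6461) = +0.000217 -0.016993 = -0.016775
Attach z-rotation phases: D = e^{-i(-2)(0.2754)}·(-0.016775)·e^{-i(-2)(3.6194)} = -0.001079-0.016740i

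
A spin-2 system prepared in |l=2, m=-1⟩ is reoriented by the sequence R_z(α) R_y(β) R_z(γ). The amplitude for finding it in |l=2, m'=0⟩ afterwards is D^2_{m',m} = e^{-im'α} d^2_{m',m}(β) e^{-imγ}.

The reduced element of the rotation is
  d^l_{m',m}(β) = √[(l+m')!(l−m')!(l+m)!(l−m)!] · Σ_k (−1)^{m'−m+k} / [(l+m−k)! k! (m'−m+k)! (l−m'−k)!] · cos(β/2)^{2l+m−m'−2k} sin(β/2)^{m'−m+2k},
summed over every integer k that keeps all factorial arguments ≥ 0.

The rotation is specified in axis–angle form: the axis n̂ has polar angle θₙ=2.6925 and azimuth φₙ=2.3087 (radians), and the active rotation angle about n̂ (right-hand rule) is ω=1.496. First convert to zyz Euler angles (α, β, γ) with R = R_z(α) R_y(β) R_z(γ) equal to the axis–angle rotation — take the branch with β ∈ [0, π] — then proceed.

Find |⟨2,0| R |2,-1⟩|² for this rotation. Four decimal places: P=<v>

P=0.3255

Axis–angle → zyz. n̂ = (sinθₙcosφₙ, sinθₙsinφₙ, cosθₙ) = (-0.292068, +0.321218, -0.900841), ω = 1.4960.
R = I cosω + sinω [n̂]ₓ + (1−cosω) n̂n̂ᵀ gives
  R = [+0.153656, +0.811516, +0.563766; -0.985130, +0.170197, +0.023509; -0.076874, -0.558995, +0.825600]
β = atan2(√(R₁₃²+R₂₃²), R₃₃) = 0.599532; α = atan2(R₂₃, R₁₃) mod 2π = 0.041675; γ = atan2(R₃₂, −R₃₁) mod 2π = 4.849053
Split into d^2_{0,-1}(β=0.5995) × two z-phases.
Half-angle: c=0.955406, s=0.295296. N=√(2·2·1·6)=4.898979
k∈{0,1} keeps every argument non-negative
  k=0: (−1)^1·4.8990/(2)·0.9554^3·0.2953^1 = -0.630808
  k=1: (−1)^2·4.8990/(2)·0.9554^1·0.2953^3 = +0.060261
d^2_{0,-1}(0.5995) = -0.630808 +0.060261 = -0.570547
|D^2_{0,-1}|² = |d^2_{0,-1}(β)|² = (-0.570547)² = 0.325524 (the z-rotation phases have unit modulus)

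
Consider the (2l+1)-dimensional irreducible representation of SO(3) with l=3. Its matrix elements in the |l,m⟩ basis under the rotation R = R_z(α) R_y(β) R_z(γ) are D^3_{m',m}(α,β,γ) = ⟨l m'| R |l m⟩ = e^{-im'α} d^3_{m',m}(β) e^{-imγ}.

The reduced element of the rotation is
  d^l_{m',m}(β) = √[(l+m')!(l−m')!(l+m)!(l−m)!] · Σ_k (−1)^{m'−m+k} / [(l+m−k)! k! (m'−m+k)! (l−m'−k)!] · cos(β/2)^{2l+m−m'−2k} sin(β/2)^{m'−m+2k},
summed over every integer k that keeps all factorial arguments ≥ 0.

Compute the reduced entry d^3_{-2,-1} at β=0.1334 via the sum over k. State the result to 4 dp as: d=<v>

d=0.2066

d^3_{-2,-1}(β=0.1334) via the finite sum:
Half-angle: c=0.997776, s=0.066651. N=√(1·120·2·24)=75.894664
k: max(0,(-1)−(-2))=1 … min(3+(-1),3−(-2))=2
  k=1: (−1)^0·75.8947/(24)·0.9978^5·0.0667^1 = +0.208435
  k=2: (−1)^1·75.8947/(12)·0.9978^3·0.0667^3 = -0.001860
d^3_{-2,-1}(0.1334) = +0.208435 -0.001860 = +0.206575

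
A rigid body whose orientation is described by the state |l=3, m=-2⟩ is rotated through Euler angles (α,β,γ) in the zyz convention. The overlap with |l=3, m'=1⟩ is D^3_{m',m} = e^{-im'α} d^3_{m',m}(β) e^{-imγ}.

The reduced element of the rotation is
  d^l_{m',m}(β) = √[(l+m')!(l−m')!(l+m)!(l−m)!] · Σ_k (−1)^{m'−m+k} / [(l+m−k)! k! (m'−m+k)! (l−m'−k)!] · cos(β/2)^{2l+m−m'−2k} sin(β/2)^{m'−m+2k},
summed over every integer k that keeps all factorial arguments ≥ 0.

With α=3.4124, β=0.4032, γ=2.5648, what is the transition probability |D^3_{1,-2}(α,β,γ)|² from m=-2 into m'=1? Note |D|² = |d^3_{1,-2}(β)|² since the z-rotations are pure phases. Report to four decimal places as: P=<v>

Split into d^3_{1,-2}(β=0.4032) × two z-phases.
c=cos(0.403200/2)=0.979747, s=sin(0.403200/2)=0.200237; N=√[24·2·1·120]=75.894664
k∈{0,1} keeps every argument non-negative
  k=0: (−1)^3·75.8947/(12)·0.9797^3·0.2002^3 = -0.047754
  k=1: (−1)^4·75.8947/(24)·0.9797^1·0.2002^5 = +0.000997
d^3_{1,-2}(0.4032) = -0.047754 +0.000997 = -0.046756
|D^3_{1,-2}|² = |d^3_{1,-2}(β)|² = (-0.046756)² = 0.002186 (the z-rotation phases have unit modulus)

P=0.0022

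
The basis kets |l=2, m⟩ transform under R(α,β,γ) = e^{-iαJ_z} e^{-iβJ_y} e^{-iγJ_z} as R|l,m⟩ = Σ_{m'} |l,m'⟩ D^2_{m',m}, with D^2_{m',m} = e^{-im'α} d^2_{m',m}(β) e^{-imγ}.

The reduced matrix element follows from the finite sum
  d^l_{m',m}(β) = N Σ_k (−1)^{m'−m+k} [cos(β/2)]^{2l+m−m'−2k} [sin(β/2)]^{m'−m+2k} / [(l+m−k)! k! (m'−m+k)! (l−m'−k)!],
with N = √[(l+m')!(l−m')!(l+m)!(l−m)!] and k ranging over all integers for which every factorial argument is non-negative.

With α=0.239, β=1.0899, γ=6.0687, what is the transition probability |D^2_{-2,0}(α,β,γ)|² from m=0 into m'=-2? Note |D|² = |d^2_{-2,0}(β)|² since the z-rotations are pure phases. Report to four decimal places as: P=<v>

Split into d^2_{-2,0}(β=1.0899) × two z-phases.
Half-angle: c=0.855153, s=0.518375. N=√(1·24·2·2)=9.797959
k: max(0,(0)−(-2))=2 … min(2+(0),2−(-2))=2
  k=2: (−1)^0·9.7980/(4)·0.8552^2·0.5184^2 = +0.481340
d^2_{-2,0}(1.0899) = +0.481340
|D^2_{-2,0}|² = |d^2_{-2,0}(β)|² = (+0.481340)² = 0.231688 (the z-rotation phases have unit modulus)

P=0.2317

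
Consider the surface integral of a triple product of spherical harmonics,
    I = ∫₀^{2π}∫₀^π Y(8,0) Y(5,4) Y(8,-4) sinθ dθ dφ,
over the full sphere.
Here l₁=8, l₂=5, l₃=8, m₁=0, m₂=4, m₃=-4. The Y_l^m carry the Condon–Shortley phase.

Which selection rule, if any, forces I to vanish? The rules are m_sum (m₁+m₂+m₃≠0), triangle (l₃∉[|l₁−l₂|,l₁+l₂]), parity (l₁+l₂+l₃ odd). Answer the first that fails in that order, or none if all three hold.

m₁+m₂+m₃ = 0 + 4 − 4 = 0  ✓
triangle: |8−5|=3 ≤ l₃=8 ≤ 8+5=13  ✓
parity: l₁+l₂+l₃ = 21 is odd  ✗

parity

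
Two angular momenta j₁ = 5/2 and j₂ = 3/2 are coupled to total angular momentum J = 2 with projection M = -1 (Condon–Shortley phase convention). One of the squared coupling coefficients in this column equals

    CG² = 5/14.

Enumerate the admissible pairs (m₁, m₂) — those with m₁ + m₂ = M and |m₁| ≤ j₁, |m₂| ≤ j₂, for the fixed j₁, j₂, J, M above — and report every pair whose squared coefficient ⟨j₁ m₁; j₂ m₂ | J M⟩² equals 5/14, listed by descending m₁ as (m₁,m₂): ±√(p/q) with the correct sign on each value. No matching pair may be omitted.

(-5/2,3/2): +√(5/14)

Admissible pairs with m₁+m₂ = M = -1: (-5/2,3/2), (-3/2,1/2), (-1/2,-1/2), (1/2,-3/2)
  (m₁,m₂)=(1/2,-3/2): CG² = 9/28, CG = +√(9/28)
  (m₁,m₂)=(-1/2,-1/2): CG² = 25/84, CG = −√(25/84)
  (m₁,m₂)=(-3/2,1/2): CG² = 1/42, CG = +√(1/42)
  (m₁,m₂)=(-5/2,3/2): CG² = 5/14, CG = +√(5/14)   ← matches the target
Pairs with CG² = 5/14: (-5/2,3/2): +√(5/14)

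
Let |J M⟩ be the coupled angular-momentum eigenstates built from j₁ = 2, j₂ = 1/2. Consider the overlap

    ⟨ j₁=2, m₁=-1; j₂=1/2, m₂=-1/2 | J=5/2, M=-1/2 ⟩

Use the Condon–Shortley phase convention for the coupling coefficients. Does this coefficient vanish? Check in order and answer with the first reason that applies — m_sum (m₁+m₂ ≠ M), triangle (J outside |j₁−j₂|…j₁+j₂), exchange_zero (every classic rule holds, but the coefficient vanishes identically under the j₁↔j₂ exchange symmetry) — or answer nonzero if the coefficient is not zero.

m_sum

m-sum: m₁+m₂ = -1+(-1/2) = -3/2, M = -1/2  ✗ ⇒ coefficient is 0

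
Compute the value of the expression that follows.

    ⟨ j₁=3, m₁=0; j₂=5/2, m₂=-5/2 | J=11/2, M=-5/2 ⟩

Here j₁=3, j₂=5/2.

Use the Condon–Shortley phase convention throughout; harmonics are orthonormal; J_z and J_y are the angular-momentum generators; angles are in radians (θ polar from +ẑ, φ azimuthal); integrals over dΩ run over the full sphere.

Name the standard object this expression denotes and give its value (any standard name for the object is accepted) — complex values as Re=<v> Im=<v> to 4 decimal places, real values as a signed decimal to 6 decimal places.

This is a Clebsch–Gordan (vector-coupling) coefficient.
√[12·0!6!5!/12! · 3!3!0!5!3!8!] = √(24883200/11)
  +(−1)^0/∏(0,0,3,0,3,5)! = 1/4320  (running 1/4320)
⟨..|..⟩ = √(24883200/11)·(1/4320) = +0.348155

Clebsch–Gordan coefficient, +√(4/33) ≈ +0.348155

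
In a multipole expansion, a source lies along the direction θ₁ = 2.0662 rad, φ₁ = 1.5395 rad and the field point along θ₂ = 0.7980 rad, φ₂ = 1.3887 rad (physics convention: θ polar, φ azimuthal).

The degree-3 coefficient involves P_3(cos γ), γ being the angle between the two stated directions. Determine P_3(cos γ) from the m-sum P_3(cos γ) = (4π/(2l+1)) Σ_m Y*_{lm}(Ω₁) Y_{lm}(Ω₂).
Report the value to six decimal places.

-0.374766

Term-by-term m-sum for l=3 (normalisation 4π/7 = 1.795196):
  m=-3: (-0.02664 - 0.28286j) × (-0.07955 + 0.13084j) = 0.03913 + 0.01902j  (running Σ = 0.03913 + 0.01902j)
  m=-2: (0.37531 - 0.02352j) × (-0.34175 - 0.13027j) = -0.13132 - 0.04085j  (running Σ = -0.09220 - 0.02184j)
  m=-1: (0.00116 + 0.03693j) × (0.06021 - 0.32700j) = 0.01215 + 0.00185j  (running Σ = -0.08005 - 0.01999j)
  m=0: (0.33175 + 0.00000j) × (-0.14668 + 0.00000j) = -0.04866 + 0.00000j  (running Σ = -0.12871 - 0.01999j)
  m=1: (-0.00116 + 0.03693j) × (-0.06021 - 0.32700j) = 0.01215 - 0.00185j  (running Σ = -0.11656 - 0.02184j)
  m=2: (0.37531 + 0.02352j) × (-0.34175 + 0.13027j) = -0.13132 + 0.04085j  (running Σ = -0.24789 + 0.01902j)
  m=3: (0.02664 - 0.28286j) × (0.07955 + 0.13084j) = 0.03913 - 0.01902j  (running Σ = -0.20876 + 0.00000j)
Σ over m = -0.20876 + 0.00000j; ×(4π/7) → -0.37477 + 0.00000j. Real part: -0.374766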